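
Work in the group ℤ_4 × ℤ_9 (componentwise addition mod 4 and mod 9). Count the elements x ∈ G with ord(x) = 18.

An element (a,b) has order lcm(ord(a), ord(b)); count pairs with lcm equal to 18.
Enumerating gives 6 such elements.

6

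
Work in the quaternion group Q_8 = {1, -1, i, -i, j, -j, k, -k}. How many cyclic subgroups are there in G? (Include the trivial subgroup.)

Group the elements of G by the cyclic subgroup they generate; each cyclic subgroup of order d accounts for φ(d) elements.
Cyclic subgroups by order — order 1: 1; order 2: 1; order 4: 3.
Total: 5.

5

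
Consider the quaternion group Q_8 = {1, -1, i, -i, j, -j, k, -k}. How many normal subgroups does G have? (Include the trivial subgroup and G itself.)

G has 6 subgroups. Checking conjugation-invariance by order — order 1: 1/1 normal; order 2: 1/1 normal; order 4: 3/3 normal; order 8: 1/1 normal.
Total normal subgroups: 6.

6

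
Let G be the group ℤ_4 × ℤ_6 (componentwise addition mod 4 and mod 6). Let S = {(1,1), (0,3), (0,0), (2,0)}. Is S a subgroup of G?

(1,1) ∈ S but its inverse (3,5) ∉ S, so S is not a subgroup.

No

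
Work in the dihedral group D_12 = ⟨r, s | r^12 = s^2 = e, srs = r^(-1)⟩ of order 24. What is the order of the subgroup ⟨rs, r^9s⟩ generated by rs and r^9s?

6

|⟨rs⟩| = 2 and |⟨r^9s⟩| = 2, so |H| is a multiple of lcm(2, 2) = 2 and divides |G| = 24.
Closing under the operation: H = {e, r^4, r^8, rs, r^5s, r^9s}, so |H| = 6.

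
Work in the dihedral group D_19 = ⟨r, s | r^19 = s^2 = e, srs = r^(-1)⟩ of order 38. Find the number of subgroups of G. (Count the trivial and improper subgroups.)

|G| = 38, so by Lagrange every subgroup order divides 38. Divisors: 1, 2, 19, 38.
Subgroups by order — order 1: 1; order 2: 19; order 19: 1; order 38: 1.
Total: 1 + 19 + 1 + 1 = 22.

22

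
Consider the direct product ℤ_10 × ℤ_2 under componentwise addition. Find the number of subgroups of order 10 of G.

3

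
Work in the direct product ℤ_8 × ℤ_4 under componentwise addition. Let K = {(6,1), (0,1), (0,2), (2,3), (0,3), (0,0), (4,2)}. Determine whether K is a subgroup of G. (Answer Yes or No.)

No

|K| = 7 does not divide |G| = 32, so by Lagrange K is not a subgroup.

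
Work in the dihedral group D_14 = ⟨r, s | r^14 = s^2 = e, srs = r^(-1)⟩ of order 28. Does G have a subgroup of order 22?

No

22 does not divide |G| = 28, so by Lagrange no subgroup of order 22 exists.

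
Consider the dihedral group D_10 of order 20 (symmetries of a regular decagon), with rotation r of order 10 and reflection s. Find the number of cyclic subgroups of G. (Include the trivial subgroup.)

14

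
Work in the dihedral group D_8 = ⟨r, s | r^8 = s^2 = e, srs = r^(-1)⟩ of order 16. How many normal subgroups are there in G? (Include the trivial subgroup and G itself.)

G has 19 subgroups. Checking conjugation-invariance by order — order 1: 1/1 normal; order 2: 1/9 normal; order 4: 1/5 normal; order 8: 3/3 normal; order 16: 1/1 normal.
Total normal subgroups: 7.

7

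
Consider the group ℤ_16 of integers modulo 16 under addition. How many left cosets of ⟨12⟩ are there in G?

4

|⟨12⟩| = 4 and |G| = 16.
By Lagrange, [G : H] = |G|/|H| = 16/4 = 4.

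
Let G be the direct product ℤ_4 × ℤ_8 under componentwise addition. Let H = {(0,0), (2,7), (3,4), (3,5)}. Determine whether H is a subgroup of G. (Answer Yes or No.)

No

(3,5) ∈ H but its inverse (1,3) ∉ H, so H is not a subgroup.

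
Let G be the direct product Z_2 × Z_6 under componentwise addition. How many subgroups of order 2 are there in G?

3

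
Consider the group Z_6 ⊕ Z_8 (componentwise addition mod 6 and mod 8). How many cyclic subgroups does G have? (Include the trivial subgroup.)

16

Each element a generates a cyclic subgroup ⟨a⟩; distinct elements may generate the same one (a cyclic group of order d has φ(d) generators).
Cyclic subgroups by order — order 1: 1; order 2: 3; order 3: 1; order 4: 2; order 6: 3; order 8: 2; order 12: 2; order 24: 2.
Total: 16.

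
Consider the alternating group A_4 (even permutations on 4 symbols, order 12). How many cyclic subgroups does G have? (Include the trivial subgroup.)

8

A cyclic subgroup of order d is generated by each of its φ(d) elements of order d, so the cyclic subgroups of order d number (#elements of order d)/φ(d).
Cyclic subgroups by order — order 1: 1; order 2: 3; order 3: 4.
Total: 8.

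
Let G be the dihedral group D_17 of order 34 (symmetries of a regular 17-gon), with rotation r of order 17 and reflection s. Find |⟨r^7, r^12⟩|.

17

|⟨r^7⟩| = 17 and |⟨r^12⟩| = 17, so |H| is a multiple of lcm(17, 17) = 17 and divides |G| = 34.
Closing under the operation: H = {e, r, r^2, r^3, r^4, r^5, r^6, r^7, r^8, r^9, r^10, r^11, r^12, r^13, r^14, r^15, r^16}, so |H| = 17.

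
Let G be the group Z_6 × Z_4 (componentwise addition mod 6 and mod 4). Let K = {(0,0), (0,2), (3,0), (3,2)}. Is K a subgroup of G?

Yes

|K| = 4 divides |G| = 24, consistent with Lagrange.
K contains the identity, every element's inverse is in K, and K is closed under +: it is a subgroup.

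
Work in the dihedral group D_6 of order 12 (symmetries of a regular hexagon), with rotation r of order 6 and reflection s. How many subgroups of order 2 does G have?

|G| = 12 and 2 | 12, so subgroups of order 2 are possible by Lagrange.
The subgroups of order 2 are: {e, r^2s}; {e, r^3}; {e, r^3s}; {e, r^4s}; … (7 in all).
So G has 7 subgroups of order 2.

7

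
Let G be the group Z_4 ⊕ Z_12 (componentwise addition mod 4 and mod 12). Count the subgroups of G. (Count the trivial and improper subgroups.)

|G| = 48, so by Lagrange every subgroup order divides 48. Divisors: 1, 2, 3, 4, 6, 8, 12, 16, 24, 48.
Subgroups by order — order 1: 1; order 2: 3; order 3: 1; order 4: 7; order 6: 3; order 8: 3; order 12: 7; order 16: 1; order 24: 3; order 48: 1.
Total: 1 + 3 + 1 + 7 + 3 + 3 + 7 + 1 + 3 + 1 = 30.

30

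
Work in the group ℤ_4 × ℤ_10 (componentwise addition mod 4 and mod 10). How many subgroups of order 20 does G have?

|G| = 40 and 20 | 40, so subgroups of order 20 are possible by Lagrange.
The subgroups of order 20 are: {(0,0), (0,1), (0,2), (0,3), (0,4), (0,5), (0,6), (0,7), (0,8), (0,9), (2,0), (2,1), (2,2), (2,3), (2,4), (2,5), (2,6), (2,7), (2,8), (2,9)}; {(0,0), (0,2), (0,4), (0,6), (0,8), (1,0), (1,2), (1,4), (1,6), (1,8), (2,0), (2,2), (2,4), (2,6), (2,8), (3,0), (3,2), (3,4), (3,6), (3,8)}; {(0,0), (0,2), (0,4), (0,6), (0,8), (1,1), (1,3), (1,5), (1,7), (1,9), (2,0), (2,2), (2,4), (2,6), (2,8), (3,1), (3,3), (3,5), (3,7), (3,9)}.
So G has 3 subgroups of order 20.

3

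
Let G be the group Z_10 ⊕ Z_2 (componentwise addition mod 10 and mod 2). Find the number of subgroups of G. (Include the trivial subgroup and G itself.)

10

|G| = 20, so by Lagrange every subgroup order divides 20. Divisors: 1, 2, 4, 5, 10, 20.
Subgroups by order — order 1: 1; order 2: 3; order 4: 1; order 5: 1; order 10: 3; order 20: 1.
Total: 1 + 3 + 1 + 1 + 3 + 1 = 10.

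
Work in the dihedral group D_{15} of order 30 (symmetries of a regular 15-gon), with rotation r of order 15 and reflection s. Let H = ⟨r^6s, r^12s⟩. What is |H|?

|⟨r^6s⟩| = 2 and |⟨r^12s⟩| = 2, so |H| is a multiple of lcm(2, 2) = 2 and divides |G| = 30.
Closing under the operation: H = {e, r^3, r^6, r^9, r^12, s, r^3s, r^6s, r^9s, r^12s}, so |H| = 10.

10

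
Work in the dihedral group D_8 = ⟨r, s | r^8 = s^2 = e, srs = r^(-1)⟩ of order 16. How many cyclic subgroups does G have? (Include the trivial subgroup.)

Each element a generates a cyclic subgroup ⟨a⟩; distinct elements may generate the same one (a cyclic group of order d has φ(d) generators).
Cyclic subgroups by order — order 1: 1; order 2: 9; order 4: 1; order 8: 1.
Total: 12.

12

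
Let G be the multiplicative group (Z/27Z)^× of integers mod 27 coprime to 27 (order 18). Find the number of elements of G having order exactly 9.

The elements of order 9 are: 4, 7, 13, 16, 22, 25.
That's 6.

6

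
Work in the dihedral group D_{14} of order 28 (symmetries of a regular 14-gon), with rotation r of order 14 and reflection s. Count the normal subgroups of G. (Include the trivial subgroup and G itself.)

7

G has 28 subgroups. Checking conjugation-invariance by order — order 1: 1/1 normal; order 2: 1/15 normal; order 4: 0/7 normal; order 7: 1/1 normal; order 14: 3/3 normal; order 28: 1/1 normal.
Total normal subgroups: 7.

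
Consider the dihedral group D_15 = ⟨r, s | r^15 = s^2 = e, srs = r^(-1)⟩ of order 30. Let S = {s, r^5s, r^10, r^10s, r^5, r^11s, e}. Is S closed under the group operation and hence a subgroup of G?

No

|S| = 7 does not divide |G| = 30, so by Lagrange S is not a subgroup.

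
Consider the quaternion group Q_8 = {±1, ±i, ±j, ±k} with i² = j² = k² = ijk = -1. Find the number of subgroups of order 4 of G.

3

|G| = 8 and 4 | 8, so subgroups of order 4 are possible by Lagrange.
The subgroups of order 4 are: {1, -1, i, -i}; {1, -1, j, -j}; {1, -1, k, -k}.
So G has 3 subgroups of order 4.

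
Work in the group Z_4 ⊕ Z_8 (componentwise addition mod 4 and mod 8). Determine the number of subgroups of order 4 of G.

|G| = 32 and 4 | 32, so subgroups of order 4 are possible by Lagrange.
The subgroups of order 4 are: {(0,0), (0,2), (0,4), (0,6)}; {(0,0), (0,4), (2,0), (2,4)}; {(0,0), (0,4), (2,2), (2,6)}; {(0,0), (1,0), (2,0), (3,0)}; … (7 in all).
So G has 7 subgroups of order 4.

7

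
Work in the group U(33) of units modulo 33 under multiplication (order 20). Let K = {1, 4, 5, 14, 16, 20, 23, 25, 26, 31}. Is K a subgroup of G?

Yes

|K| = 10 divides |G| = 20, consistent with Lagrange.
K contains the identity, every element's inverse is in K, and K is closed under ·: it is a subgroup.
In fact K = ⟨5⟩.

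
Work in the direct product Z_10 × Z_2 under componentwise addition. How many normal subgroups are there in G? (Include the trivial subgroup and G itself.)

10

G is abelian, so every subgroup is normal.
G has 10 subgroups in total, hence 10 normal subgroups.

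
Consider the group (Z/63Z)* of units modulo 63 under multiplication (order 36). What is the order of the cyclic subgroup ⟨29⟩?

6

Compute successive powers of 29 mod 63: 29, 22, 8, 43, 50, 1; 29^6 ≡ 1 (mod 63).
So |⟨29⟩| = 6.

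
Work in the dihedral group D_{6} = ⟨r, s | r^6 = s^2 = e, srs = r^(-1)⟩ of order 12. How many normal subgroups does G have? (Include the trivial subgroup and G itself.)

7

G has 16 subgroups. Checking conjugation-invariance by order — order 1: 1/1 normal; order 2: 1/7 normal; order 3: 1/1 normal; order 4: 0/3 normal; order 6: 3/3 normal; order 12: 1/1 normal.
Total normal subgroups: 7.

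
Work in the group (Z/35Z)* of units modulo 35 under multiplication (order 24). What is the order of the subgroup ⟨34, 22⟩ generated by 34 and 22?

|⟨34⟩| = 2 and |⟨22⟩| = 4, so |H| is a multiple of lcm(2, 4) = 4 and divides |G| = 24.
Closing under the operation: H = {1, 6, 8, 13, 22, 27, 29, 34}, so |H| = 8.

8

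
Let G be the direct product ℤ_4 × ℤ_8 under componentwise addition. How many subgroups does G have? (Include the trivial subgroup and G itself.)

|G| = 32, so by Lagrange every subgroup order divides 32. Divisors: 1, 2, 4, 8, 16, 32.
Subgroups by order — order 1: 1; order 2: 3; order 4: 7; order 8: 7; order 16: 3; order 32: 1.
Total: 1 + 3 + 7 + 7 + 3 + 1 = 22.

22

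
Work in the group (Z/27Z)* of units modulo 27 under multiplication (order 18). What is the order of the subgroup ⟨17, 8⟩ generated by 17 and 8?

|⟨17⟩| = 6 and |⟨8⟩| = 6, so |H| is a multiple of lcm(6, 6) = 6 and divides |G| = 18.
Closing under the operation: H = {1, 8, 10, 17, 19, 26}, so |H| = 6.

6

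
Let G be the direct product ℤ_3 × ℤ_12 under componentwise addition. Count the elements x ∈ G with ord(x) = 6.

An element (a,b) has order lcm(ord(a), ord(b)); count pairs with lcm equal to 6.
Enumerating gives 8 such elements.

8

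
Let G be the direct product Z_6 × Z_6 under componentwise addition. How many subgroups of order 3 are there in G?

4

|G| = 36 and 3 | 36, so subgroups of order 3 are possible by Lagrange.
The subgroups of order 3 are: {(0,0), (0,2), (0,4)}; {(0,0), (2,0), (4,0)}; {(0,0), (2,2), (4,4)}; {(0,0), (2,4), (4,2)}.
So G has 4 subgroups of order 3.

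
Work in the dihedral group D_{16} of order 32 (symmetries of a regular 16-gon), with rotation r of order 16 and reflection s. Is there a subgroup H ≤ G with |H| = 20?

No

20 does not divide |G| = 32, so by Lagrange no subgroup of order 20 exists.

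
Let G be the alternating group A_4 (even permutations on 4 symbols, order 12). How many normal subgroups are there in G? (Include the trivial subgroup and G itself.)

3

G has 10 subgroups. Checking conjugation-invariance by order — order 1: 1/1 normal; order 2: 0/3 normal; order 3: 0/4 normal; order 4: 1/1 normal; order 12: 1/1 normal.
Total normal subgroups: 3.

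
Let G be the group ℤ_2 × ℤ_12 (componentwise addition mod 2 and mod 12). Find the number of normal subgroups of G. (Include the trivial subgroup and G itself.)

16

G is abelian, so every subgroup is normal.
G has 16 subgroups in total, hence 16 normal subgroups.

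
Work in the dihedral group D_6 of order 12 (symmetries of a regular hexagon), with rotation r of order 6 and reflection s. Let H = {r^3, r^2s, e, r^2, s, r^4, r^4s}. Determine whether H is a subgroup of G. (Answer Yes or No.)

|H| = 7 does not divide |G| = 12, so by Lagrange H is not a subgroup.

No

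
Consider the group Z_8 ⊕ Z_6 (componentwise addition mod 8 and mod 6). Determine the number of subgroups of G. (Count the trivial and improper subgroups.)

22

|G| = 48, so by Lagrange every subgroup order divides 48. Divisors: 1, 2, 3, 4, 6, 8, 12, 16, 24, 48.
Subgroups by order — order 1: 1; order 2: 3; order 3: 1; order 4: 3; order 6: 3; order 8: 3; order 12: 3; order 16: 1; order 24: 3; order 48: 1.
Total: 1 + 3 + 1 + 3 + 3 + 3 + 3 + 1 + 3 + 1 = 22.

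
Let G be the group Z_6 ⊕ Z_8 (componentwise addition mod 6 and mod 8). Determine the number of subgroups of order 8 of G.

|G| = 48 and 8 | 48, so subgroups of order 8 are possible by Lagrange.
The subgroups of order 8 are: {(0,0), (0,1), (0,2), (0,3), (0,4), (0,5), (0,6), (0,7)}; {(0,0), (0,2), (0,4), (0,6), (3,0), (3,2), (3,4), (3,6)}; {(0,0), (0,2), (0,4), (0,6), (3,1), (3,3), (3,5), (3,7)}.
So G has 3 subgroups of order 8.

3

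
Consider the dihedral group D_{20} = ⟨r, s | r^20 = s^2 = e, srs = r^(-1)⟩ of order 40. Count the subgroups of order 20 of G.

3

|G| = 40 and 20 | 40, so subgroups of order 20 are possible by Lagrange.
The subgroups of order 20 are: {e, r, r^2, r^3, r^4, r^5, r^6, r^7, r^8, r^9, r^10, r^11, r^12, r^13, r^14, r^15, r^16, r^17, r^18, r^19}; {e, r^2, r^4, r^6, r^8, r^10, r^12, r^14, r^16, r^18, s, r^2s, r^4s, r^6s, r^8s, r^10s, r^12s, r^14s, r^16s, r^18s}; {e, r^2, r^4, r^6, r^8, r^10, r^12, r^14, r^16, r^18, rs, r^3s, r^5s, r^7s, r^9s, r^11s, r^13s, r^15s, r^17s, r^19s}.
So G has 3 subgroups of order 20.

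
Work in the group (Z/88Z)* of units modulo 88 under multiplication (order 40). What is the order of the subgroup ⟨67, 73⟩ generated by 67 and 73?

|⟨67⟩| = 2 and |⟨73⟩| = 10, so |H| is a multiple of lcm(2, 10) = 10 and divides |G| = 40.
Closing under the operation: H = {1, 3, 9, 17, 19, 25, 27, 35, 41, 43, 49, 51, 57, 59, 65, 67, 73, 75, 81, 83}, so |H| = 20.

20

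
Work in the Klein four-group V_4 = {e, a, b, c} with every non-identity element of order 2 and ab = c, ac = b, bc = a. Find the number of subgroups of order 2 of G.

|G| = 4 and 2 | 4, so subgroups of order 2 are possible by Lagrange.
The subgroups of order 2 are: {e, a}; {e, b}; {e, c}.
So G has 3 subgroups of order 2.

3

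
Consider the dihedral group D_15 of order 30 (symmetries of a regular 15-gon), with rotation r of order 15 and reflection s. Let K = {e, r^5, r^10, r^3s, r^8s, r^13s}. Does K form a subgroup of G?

Yes

|K| = 6 divides |G| = 30, consistent with Lagrange.
K contains the identity, every element's inverse is in K, and K is closed under ·: it is a subgroup.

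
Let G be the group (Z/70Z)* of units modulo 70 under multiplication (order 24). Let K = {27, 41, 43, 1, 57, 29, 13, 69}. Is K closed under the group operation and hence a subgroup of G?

Yes

|K| = 8 divides |G| = 24, consistent with Lagrange.
K contains the identity, every element's inverse is in K, and K is closed under ·: it is a subgroup.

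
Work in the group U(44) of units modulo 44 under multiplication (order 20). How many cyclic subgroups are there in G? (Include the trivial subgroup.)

Group the elements of G by the cyclic subgroup they generate; each cyclic subgroup of order d accounts for φ(d) elements.
Cyclic subgroups by order — order 1: 1; order 2: 3; order 5: 1; order 10: 3.
Total: 8.

8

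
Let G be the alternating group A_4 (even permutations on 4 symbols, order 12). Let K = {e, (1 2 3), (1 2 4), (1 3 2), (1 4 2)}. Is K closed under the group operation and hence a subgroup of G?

No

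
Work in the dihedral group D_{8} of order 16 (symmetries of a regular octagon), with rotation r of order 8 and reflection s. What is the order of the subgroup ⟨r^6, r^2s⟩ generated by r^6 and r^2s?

8

|⟨r^6⟩| = 4 and |⟨r^2s⟩| = 2, so |H| is a multiple of lcm(4, 2) = 4 and divides |G| = 16.
Closing under the operation: H = {e, r^2, r^4, r^6, s, r^2s, r^4s, r^6s}, so |H| = 8.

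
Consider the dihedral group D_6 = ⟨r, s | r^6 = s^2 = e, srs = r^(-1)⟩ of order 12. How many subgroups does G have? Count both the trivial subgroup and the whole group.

|G| = 12, so by Lagrange every subgroup order divides 12. Divisors: 1, 2, 3, 4, 6, 12.
Subgroups by order — order 1: 1; order 2: 7; order 3: 1; order 4: 3; order 6: 3; order 12: 1.
Total: 1 + 7 + 1 + 3 + 3 + 1 = 16.

16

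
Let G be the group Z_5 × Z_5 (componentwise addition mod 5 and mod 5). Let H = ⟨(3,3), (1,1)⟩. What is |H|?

|⟨(3,3)⟩| = 5 and |⟨(1,1)⟩| = 5, so |H| is a multiple of lcm(5, 5) = 5 and divides |G| = 25.
Closing under the operation: H = {(0,0), (1,1), (2,2), (3,3), (4,4)}, so |H| = 5.

5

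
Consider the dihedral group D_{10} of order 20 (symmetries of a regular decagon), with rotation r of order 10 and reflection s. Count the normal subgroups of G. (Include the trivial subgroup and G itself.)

G has 22 subgroups. Checking conjugation-invariance by order — order 1: 1/1 normal; order 2: 1/11 normal; order 4: 0/5 normal; order 5: 1/1 normal; order 10: 3/3 normal; order 20: 1/1 normal.
Total normal subgroups: 7.

7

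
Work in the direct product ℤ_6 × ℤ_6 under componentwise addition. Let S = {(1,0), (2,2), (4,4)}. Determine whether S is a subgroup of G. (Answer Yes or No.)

The identity (0,0) ∉ S, so S is not a subgroup.

No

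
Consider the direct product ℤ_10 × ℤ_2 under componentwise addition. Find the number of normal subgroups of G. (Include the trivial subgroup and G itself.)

G is abelian, so every subgroup is normal.
G has 10 subgroups in total, hence 10 normal subgroups.

10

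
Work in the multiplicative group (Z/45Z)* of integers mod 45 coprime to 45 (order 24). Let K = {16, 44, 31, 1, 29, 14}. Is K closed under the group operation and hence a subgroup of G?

Yes

|K| = 6 divides |G| = 24, consistent with Lagrange.
K contains the identity, every element's inverse is in K, and K is closed under ·: it is a subgroup.
In fact K = ⟨29⟩.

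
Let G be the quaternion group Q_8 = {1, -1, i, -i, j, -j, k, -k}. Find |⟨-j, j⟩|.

4

|⟨-j⟩| = 4 and |⟨j⟩| = 4, so |H| is a multiple of lcm(4, 4) = 4 and divides |G| = 8.
Closing under the operation: H = {1, -1, j, -j}, so |H| = 4.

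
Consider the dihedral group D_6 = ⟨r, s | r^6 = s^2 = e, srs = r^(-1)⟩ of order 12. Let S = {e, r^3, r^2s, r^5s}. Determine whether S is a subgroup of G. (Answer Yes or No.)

Yes

|S| = 4 divides |G| = 12, consistent with Lagrange.
S contains the identity, every element's inverse is in S, and S is closed under ·: it is a subgroup.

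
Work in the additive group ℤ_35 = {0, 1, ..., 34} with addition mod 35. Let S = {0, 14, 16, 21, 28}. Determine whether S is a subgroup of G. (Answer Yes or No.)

16 ∈ S but its inverse 19 ∉ S, so S is not a subgroup.

No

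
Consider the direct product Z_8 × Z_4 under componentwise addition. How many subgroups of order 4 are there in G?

7

|G| = 32 and 4 | 32, so subgroups of order 4 are possible by Lagrange.
The subgroups of order 4 are: {(0,0), (0,1), (0,2), (0,3)}; {(0,0), (0,2), (4,0), (4,2)}; {(0,0), (0,2), (4,1), (4,3)}; {(0,0), (2,0), (4,0), (6,0)}; … (7 in all).
So G has 7 subgroups of order 4.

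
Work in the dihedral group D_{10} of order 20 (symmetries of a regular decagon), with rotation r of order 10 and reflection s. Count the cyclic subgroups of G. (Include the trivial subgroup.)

14

A cyclic subgroup of order d is generated by each of its φ(d) elements of order d, so the cyclic subgroups of order d number (#elements of order d)/φ(d).
Cyclic subgroups by order — order 1: 1; order 2: 11; order 5: 1; order 10: 1.
Total: 14.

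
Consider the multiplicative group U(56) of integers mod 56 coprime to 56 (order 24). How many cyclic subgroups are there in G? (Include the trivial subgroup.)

Each element a generates a cyclic subgroup ⟨a⟩; distinct elements may generate the same one (a cyclic group of order d has φ(d) generators).
Cyclic subgroups by order — order 1: 1; order 2: 7; order 3: 1; order 6: 7.
Total: 16.

16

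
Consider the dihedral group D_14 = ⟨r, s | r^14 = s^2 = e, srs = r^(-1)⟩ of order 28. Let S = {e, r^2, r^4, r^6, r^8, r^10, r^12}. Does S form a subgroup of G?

|S| = 7 divides |G| = 28, consistent with Lagrange.
S contains the identity, every element's inverse is in S, and S is closed under ·: it is a subgroup.
In fact S = ⟨r^4⟩.

Yes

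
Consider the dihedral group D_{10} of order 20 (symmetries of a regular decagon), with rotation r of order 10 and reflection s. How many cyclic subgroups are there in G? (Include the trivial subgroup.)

14

Each element a generates a cyclic subgroup ⟨a⟩; distinct elements may generate the same one (a cyclic group of order d has φ(d) generators).
Cyclic subgroups by order — order 1: 1; order 2: 11; order 5: 1; order 10: 1.
Total: 14.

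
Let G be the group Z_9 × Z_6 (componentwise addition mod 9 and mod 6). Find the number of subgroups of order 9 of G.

4

|G| = 54 and 9 | 54, so subgroups of order 9 are possible by Lagrange.
The subgroups of order 9 are: {(0,0), (0,2), (0,4), (3,0), (3,2), (3,4), (6,0), (6,2), (6,4)}; {(0,0), (1,0), (2,0), (3,0), (4,0), (5,0), (6,0), (7,0), (8,0)}; {(0,0), (1,2), (2,4), (3,0), (4,2), (5,4), (6,0), (7,2), (8,4)}; {(0,0), (1,4), (2,2), (3,0), (4,4), (5,2), (6,0), (7,4), (8,2)}.
So G has 4 subgroups of order 9.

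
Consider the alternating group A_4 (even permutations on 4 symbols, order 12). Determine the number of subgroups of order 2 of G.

3

|G| = 12 and 2 | 12, so subgroups of order 2 are possible by Lagrange.
The subgroups of order 2 are: {e, (1 2)(3 4)}; {e, (1 3)(2 4)}; {e, (1 4)(2 3)}.
So G has 3 subgroups of order 2.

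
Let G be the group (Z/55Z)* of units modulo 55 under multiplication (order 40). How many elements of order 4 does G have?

The elements of order 4 are: 12, 23, 32, 43.
That's 4.

4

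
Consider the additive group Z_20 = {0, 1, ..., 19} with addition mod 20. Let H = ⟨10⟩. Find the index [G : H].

10

|⟨10⟩| = 2 and |G| = 20.
By Lagrange, [G : H] = |G|/|H| = 20/2 = 10.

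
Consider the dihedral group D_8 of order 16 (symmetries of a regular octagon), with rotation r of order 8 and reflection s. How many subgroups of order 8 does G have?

|G| = 16 and 8 | 16, so subgroups of order 8 are possible by Lagrange.
The subgroups of order 8 are: {e, r, r^2, r^3, r^4, r^5, r^6, r^7}; {e, r^2, r^4, r^6, s, r^2s, r^4s, r^6s}; {e, r^2, r^4, r^6, rs, r^3s, r^5s, r^7s}.
So G has 3 subgroups of order 8.

3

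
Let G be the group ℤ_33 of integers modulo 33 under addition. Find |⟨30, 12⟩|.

11

|⟨30⟩| = 11 and |⟨12⟩| = 11, so |H| is a multiple of lcm(11, 11) = 11 and divides |G| = 33.
Closing under the operation: H = {0, 3, 6, 9, 12, 15, 18, 21, 24, 27, 30}, so |H| = 11.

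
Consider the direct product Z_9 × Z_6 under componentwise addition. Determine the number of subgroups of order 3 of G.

|G| = 54 and 3 | 54, so subgroups of order 3 are possible by Lagrange.
The subgroups of order 3 are: {(0,0), (0,2), (0,4)}; {(0,0), (3,0), (6,0)}; {(0,0), (3,2), (6,4)}; {(0,0), (3,4), (6,2)}.
So G has 4 subgroups of order 3.

4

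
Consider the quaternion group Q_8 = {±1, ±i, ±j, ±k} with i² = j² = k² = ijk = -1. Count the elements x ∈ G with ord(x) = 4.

6

The elements of order 4 are: i, -i, j, -j, k, -k.
That's 6.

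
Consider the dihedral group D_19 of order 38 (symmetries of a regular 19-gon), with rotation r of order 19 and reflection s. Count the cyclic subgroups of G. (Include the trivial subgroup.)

Each element a generates a cyclic subgroup ⟨a⟩; distinct elements may generate the same one (a cyclic group of order d has φ(d) generators).
Cyclic subgroups by order — order 1: 1; order 2: 19; order 19: 1.
Total: 21.

21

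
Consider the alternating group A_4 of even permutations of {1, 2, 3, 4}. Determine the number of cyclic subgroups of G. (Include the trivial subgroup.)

8

A cyclic subgroup of order d is generated by each of its φ(d) elements of order d, so the cyclic subgroups of order d number (#elements of order d)/φ(d).
Cyclic subgroups by order — order 1: 1; order 2: 3; order 3: 4.
Total: 8.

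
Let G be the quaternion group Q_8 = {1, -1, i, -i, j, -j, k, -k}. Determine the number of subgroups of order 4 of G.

3

|G| = 8 and 4 | 8, so subgroups of order 4 are possible by Lagrange.
The subgroups of order 4 are: {1, -1, i, -i}; {1, -1, j, -j}; {1, -1, k, -k}.
So G has 3 subgroups of order 4.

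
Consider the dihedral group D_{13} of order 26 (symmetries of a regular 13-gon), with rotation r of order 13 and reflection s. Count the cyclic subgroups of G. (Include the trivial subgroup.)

15

Each element a generates a cyclic subgroup ⟨a⟩; distinct elements may generate the same one (a cyclic group of order d has φ(d) generators).
Cyclic subgroups by order — order 1: 1; order 2: 13; order 13: 1.
Total: 15.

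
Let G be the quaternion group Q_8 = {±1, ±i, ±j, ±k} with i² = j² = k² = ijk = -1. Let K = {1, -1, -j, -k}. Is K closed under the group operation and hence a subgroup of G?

-k ∈ K but its inverse k ∉ K, so K is not a subgroup.

No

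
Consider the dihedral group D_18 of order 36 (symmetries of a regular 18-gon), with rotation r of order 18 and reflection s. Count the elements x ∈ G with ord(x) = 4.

0

No element of G has order 4 (even though 4 | 36).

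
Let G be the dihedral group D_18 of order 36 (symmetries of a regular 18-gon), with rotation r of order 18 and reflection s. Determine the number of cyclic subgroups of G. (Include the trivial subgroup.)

24

Group the elements of G by the cyclic subgroup they generate; each cyclic subgroup of order d accounts for φ(d) elements.
Cyclic subgroups by order — order 1: 1; order 2: 19; order 3: 1; order 6: 1; order 9: 1; order 18: 1.
Total: 24.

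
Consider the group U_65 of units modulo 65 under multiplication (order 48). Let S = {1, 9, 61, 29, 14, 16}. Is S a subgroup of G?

|S| = 6 divides |G| = 48, consistent with Lagrange.
S contains the identity, every element's inverse is in S, and S is closed under ·: it is a subgroup.
In fact S = ⟨29⟩.

Yes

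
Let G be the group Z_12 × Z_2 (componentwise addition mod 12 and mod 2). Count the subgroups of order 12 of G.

|G| = 24 and 12 | 24, so subgroups of order 12 are possible by Lagrange.
The subgroups of order 12 are: {(0,0), (0,1), (2,0), (2,1), (4,0), (4,1), (6,0), (6,1), (8,0), (8,1), (10,0), (10,1)}; {(0,0), (1,0), (2,0), (3,0), (4,0), (5,0), (6,0), (7,0), (8,0), (9,0), (10,0), (11,0)}; {(0,0), (1,1), (2,0), (3,1), (4,0), (5,1), (6,0), (7,1), (8,0), (9,1), (10,0), (11,1)}.
So G has 3 subgroups of order 12.

3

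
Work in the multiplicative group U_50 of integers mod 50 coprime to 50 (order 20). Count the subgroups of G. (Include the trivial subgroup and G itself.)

|G| = 20, so by Lagrange every subgroup order divides 20. Divisors: 1, 2, 4, 5, 10, 20.
Subgroups by order — order 1: 1; order 2: 1; order 4: 1; order 5: 1; order 10: 1; order 20: 1.
Total: 1 + 1 + 1 + 1 + 1 + 1 = 6.

6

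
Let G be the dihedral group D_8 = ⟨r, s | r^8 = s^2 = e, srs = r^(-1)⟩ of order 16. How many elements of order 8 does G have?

The elements of order 8 are: r, r^3, r^5, r^7.
That's 4.

4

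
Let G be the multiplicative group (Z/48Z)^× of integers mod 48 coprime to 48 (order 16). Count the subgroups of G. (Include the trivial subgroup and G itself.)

|G| = 16, so by Lagrange every subgroup order divides 16. Divisors: 1, 2, 4, 8, 16.
Subgroups by order — order 1: 1; order 2: 7; order 4: 11; order 8: 7; order 16: 1.
Total: 1 + 7 + 11 + 7 + 1 = 27.

27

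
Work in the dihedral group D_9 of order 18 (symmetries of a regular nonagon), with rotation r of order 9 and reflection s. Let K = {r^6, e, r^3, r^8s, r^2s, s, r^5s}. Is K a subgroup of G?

No

|K| = 7 does not divide |G| = 18, so by Lagrange K is not a subgroup.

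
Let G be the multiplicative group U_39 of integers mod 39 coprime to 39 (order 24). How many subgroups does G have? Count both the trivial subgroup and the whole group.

16

|G| = 24, so by Lagrange every subgroup order divides 24. Divisors: 1, 2, 3, 4, 6, 8, 12, 24.
Subgroups by order — order 1: 1; order 2: 3; order 3: 1; order 4: 3; order 6: 3; order 8: 1; order 12: 3; order 24: 1.
Total: 1 + 3 + 1 + 3 + 3 + 1 + 3 + 1 = 16.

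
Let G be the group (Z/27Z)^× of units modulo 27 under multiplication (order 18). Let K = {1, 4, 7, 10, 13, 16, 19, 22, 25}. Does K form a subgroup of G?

Yes

|K| = 9 divides |G| = 18, consistent with Lagrange.
K contains the identity, every element's inverse is in K, and K is closed under ·: it is a subgroup.
In fact K = ⟨4⟩.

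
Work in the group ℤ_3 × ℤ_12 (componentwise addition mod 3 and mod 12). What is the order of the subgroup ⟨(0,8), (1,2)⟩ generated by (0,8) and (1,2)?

18

|⟨(0,8)⟩| = 3 and |⟨(1,2)⟩| = 6, so |H| is a multiple of lcm(3, 6) = 6 and divides |G| = 36.
Closing under the operation: H = {(0,0), (0,2), (0,4), (0,6), (0,8), (0,10), (1,0), (1,2), (1,4), (1,6), (1,8), (1,10), (2,0), (2,2), (2,4), (2,6), (2,8), (2,10)}, so |H| = 18.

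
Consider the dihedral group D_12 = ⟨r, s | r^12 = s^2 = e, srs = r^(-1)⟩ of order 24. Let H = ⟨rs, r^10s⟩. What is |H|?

8

|⟨rs⟩| = 2 and |⟨r^10s⟩| = 2, so |H| is a multiple of lcm(2, 2) = 2 and divides |G| = 24.
Closing under the operation: H = {e, r^3, r^6, r^9, rs, r^4s, r^7s, r^10s}, so |H| = 8.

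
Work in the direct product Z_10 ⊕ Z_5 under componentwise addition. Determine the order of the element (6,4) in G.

5

The order of (6,4) in Z_10 × Z_5 is lcm(ord(6) in Z_10, ord(4) in Z_5).
ord(6) = 5 and ord(4) = 5, so |⟨(6,4)⟩| = lcm(5, 5) = 5.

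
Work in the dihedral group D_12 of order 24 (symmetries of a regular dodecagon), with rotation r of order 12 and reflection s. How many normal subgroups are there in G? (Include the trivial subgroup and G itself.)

G has 34 subgroups. Checking conjugation-invariance by order — order 1: 1/1 normal; order 2: 1/13 normal; order 3: 1/1 normal; order 4: 1/7 normal; order 6: 1/5 normal; order 8: 0/3 normal; order 12: 3/3 normal; order 24: 1/1 normal.
Total normal subgroups: 9.

9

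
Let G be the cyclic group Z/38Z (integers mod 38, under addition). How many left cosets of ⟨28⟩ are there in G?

|⟨28⟩| = 19 and |G| = 38.
By Lagrange, [G : H] = |G|/|H| = 38/19 = 2.

2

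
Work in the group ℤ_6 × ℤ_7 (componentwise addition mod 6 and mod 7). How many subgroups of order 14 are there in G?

1

|G| = 42 and 14 | 42, so subgroups of order 14 are possible by Lagrange.
The subgroups of order 14 are: {(0,0), (0,1), (0,2), (0,3), (0,4), (0,5), (0,6), (3,0), (3,1), (3,2), (3,3), (3,4), (3,5), (3,6)}.
So G has 1 subgroup of order 14.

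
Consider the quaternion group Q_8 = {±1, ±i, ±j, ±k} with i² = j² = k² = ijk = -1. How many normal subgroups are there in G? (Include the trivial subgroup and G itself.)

6

G has 6 subgroups. Checking conjugation-invariance by order — order 1: 1/1 normal; order 2: 1/1 normal; order 4: 3/3 normal; order 8: 1/1 normal.
Total normal subgroups: 6.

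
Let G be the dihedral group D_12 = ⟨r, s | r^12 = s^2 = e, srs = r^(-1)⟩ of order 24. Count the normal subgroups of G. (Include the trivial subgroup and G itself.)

9

G has 34 subgroups. Checking conjugation-invariance by order — order 1: 1/1 normal; order 2: 1/13 normal; order 3: 1/1 normal; order 4: 1/7 normal; order 6: 1/5 normal; order 8: 0/3 normal; order 12: 3/3 normal; order 24: 1/1 normal.
Total normal subgroups: 9.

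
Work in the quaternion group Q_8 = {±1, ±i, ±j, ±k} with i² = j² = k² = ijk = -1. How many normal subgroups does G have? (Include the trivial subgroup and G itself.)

G has 6 subgroups. Checking conjugation-invariance by order — order 1: 1/1 normal; order 2: 1/1 normal; order 4: 3/3 normal; order 8: 1/1 normal.
Total normal subgroups: 6.

6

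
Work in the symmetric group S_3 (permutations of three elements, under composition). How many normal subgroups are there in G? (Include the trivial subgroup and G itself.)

3

G has 6 subgroups. Checking conjugation-invariance by order — order 1: 1/1 normal; order 2: 0/3 normal; order 3: 1/1 normal; order 6: 1/1 normal.
Total normal subgroups: 3.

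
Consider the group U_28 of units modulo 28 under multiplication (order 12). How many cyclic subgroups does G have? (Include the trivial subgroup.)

Group the elements of G by the cyclic subgroup they generate; each cyclic subgroup of order d accounts for φ(d) elements.
Cyclic subgroups by order — order 1: 1; order 2: 3; order 3: 1; order 6: 3.
Total: 8.

8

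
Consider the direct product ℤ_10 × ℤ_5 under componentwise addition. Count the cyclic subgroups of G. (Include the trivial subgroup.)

Each element a generates a cyclic subgroup ⟨a⟩; distinct elements may generate the same one (a cyclic group of order d has φ(d) generators).
Cyclic subgroups by order — order 1: 1; order 2: 1; order 5: 6; order 10: 6.
Total: 14.

14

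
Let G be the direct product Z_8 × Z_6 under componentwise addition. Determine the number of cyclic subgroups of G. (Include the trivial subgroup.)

16

A cyclic subgroup of order d is generated by each of its φ(d) elements of order d, so the cyclic subgroups of order d number (#elements of order d)/φ(d).
Cyclic subgroups by order — order 1: 1; order 2: 3; order 3: 1; order 4: 2; order 6: 3; order 8: 2; order 12: 2; order 24: 2.
Total: 16.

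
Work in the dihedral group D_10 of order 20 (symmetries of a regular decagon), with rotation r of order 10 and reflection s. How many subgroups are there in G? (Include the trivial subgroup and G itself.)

|G| = 20, so by Lagrange every subgroup order divides 20. Divisors: 1, 2, 4, 5, 10, 20.
Subgroups by order — order 1: 1; order 2: 11; order 4: 5; order 5: 1; order 10: 3; order 20: 1.
Total: 1 + 11 + 5 + 1 + 3 + 1 = 22.

22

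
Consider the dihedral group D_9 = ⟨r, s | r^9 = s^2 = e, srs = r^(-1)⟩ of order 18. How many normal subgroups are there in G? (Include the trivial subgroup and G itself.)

4

G has 16 subgroups. Checking conjugation-invariance by order — order 1: 1/1 normal; order 2: 0/9 normal; order 3: 1/1 normal; order 6: 0/3 normal; order 9: 1/1 normal; order 18: 1/1 normal.
Total normal subgroups: 4.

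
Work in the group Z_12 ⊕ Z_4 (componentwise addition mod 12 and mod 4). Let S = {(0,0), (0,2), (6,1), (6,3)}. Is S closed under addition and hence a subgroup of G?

Yes

|S| = 4 divides |G| = 48, consistent with Lagrange.
S contains the identity, every element's inverse is in S, and S is closed under +: it is a subgroup.
In fact S = ⟨(6,1)⟩.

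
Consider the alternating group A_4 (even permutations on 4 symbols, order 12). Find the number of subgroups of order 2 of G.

|G| = 12 and 2 | 12, so subgroups of order 2 are possible by Lagrange.
The subgroups of order 2 are: {e, (1 2)(3 4)}; {e, (1 3)(2 4)}; {e, (1 4)(2 3)}.
So G has 3 subgroups of order 2.

3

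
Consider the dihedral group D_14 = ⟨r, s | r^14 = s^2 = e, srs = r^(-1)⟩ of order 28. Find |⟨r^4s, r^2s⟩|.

|⟨r^4s⟩| = 2 and |⟨r^2s⟩| = 2, so |H| is a multiple of lcm(2, 2) = 2 and divides |G| = 28.
Closing under the operation: H = {e, r^2, r^4, r^6, r^8, r^10, r^12, s, r^2s, r^4s, r^6s, r^8s, r^10s, r^12s}, so |H| = 14.

14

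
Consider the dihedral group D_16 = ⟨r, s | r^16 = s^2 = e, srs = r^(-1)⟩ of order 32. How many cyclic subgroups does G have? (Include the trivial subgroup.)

21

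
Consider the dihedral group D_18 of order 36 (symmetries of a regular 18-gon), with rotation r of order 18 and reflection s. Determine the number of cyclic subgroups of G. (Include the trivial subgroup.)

A cyclic subgroup of order d is generated by each of its φ(d) elements of order d, so the cyclic subgroups of order d number (#elements of order d)/φ(d).
Cyclic subgroups by order — order 1: 1; order 2: 19; order 3: 1; order 6: 1; order 9: 1; order 18: 1.
Total: 24.

24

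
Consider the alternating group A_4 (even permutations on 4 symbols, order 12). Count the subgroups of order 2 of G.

3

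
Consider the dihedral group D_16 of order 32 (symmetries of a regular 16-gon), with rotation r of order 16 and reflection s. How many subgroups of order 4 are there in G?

9

|G| = 32 and 4 | 32, so subgroups of order 4 are possible by Lagrange.
The subgroups of order 4 are: {e, r^8, r^2s, r^10s}; {e, r^8, r^3s, r^11s}; {e, r^4, r^8, r^12}; {e, r^8, r^4s, r^12s}; … (9 in all).
So G has 9 subgroups of order 4.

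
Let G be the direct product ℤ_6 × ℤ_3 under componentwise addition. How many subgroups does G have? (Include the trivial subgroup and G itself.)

12

|G| = 18, so by Lagrange every subgroup order divides 18. Divisors: 1, 2, 3, 6, 9, 18.
Subgroups by order — order 1: 1; order 2: 1; order 3: 4; order 6: 4; order 9: 1; order 18: 1.
Total: 1 + 1 + 4 + 4 + 1 + 1 = 12.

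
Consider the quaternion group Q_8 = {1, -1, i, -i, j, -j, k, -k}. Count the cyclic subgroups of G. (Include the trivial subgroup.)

5

Group the elements of G by the cyclic subgroup they generate; each cyclic subgroup of order d accounts for φ(d) elements.
Cyclic subgroups by order — order 1: 1; order 2: 1; order 4: 3.
Total: 5.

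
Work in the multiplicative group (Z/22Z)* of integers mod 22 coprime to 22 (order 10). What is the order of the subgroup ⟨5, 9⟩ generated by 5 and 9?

|⟨5⟩| = 5 and |⟨9⟩| = 5, so |H| is a multiple of lcm(5, 5) = 5 and divides |G| = 10.
Closing under the operation: H = {1, 3, 5, 9, 15}, so |H| = 5.

5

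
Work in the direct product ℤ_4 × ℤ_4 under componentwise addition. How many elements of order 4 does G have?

12

An element (a,b) has order lcm(ord(a), ord(b)); count pairs with lcm equal to 4.
Enumerating gives 12 such elements.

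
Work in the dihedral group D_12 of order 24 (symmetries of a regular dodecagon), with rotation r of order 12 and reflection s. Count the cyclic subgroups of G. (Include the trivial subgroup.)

A cyclic subgroup of order d is generated by each of its φ(d) elements of order d, so the cyclic subgroups of order d number (#elements of order d)/φ(d).
Cyclic subgroups by order — order 1: 1; order 2: 13; order 3: 1; order 4: 1; order 6: 1; order 12: 1.
Total: 18.

18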